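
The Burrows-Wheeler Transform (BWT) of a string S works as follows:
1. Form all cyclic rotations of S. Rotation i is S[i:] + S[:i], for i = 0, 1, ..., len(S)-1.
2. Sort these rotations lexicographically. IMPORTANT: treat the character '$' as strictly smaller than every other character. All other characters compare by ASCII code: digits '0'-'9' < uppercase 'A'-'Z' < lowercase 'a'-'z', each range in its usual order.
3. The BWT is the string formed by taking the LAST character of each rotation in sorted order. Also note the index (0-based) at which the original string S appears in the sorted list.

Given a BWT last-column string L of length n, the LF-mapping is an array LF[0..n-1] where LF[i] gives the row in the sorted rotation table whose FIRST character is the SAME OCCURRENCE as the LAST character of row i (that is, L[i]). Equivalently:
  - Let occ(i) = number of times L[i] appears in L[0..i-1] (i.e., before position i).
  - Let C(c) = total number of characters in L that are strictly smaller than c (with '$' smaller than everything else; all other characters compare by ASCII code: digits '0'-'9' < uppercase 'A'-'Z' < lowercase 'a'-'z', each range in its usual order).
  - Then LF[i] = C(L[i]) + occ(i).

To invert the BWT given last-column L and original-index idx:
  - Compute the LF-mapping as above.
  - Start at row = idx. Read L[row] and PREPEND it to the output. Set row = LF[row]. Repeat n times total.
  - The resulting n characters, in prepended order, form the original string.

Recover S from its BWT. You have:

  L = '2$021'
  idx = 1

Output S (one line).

Answer: 0122$

Derivation:
LF mapping: 3 0 1 4 2
Walk LF starting at row 1, prepending L[row]:
  step 1: row=1, L[1]='$', prepend. Next row=LF[1]=0
  step 2: row=0, L[0]='2', prepend. Next row=LF[0]=3
  step 3: row=3, L[3]='2', prepend. Next row=LF[3]=4
  step 4: row=4, L[4]='1', prepend. Next row=LF[4]=2
  step 5: row=2, L[2]='0', prepend. Next row=LF[2]=1
Reversed output: 0122$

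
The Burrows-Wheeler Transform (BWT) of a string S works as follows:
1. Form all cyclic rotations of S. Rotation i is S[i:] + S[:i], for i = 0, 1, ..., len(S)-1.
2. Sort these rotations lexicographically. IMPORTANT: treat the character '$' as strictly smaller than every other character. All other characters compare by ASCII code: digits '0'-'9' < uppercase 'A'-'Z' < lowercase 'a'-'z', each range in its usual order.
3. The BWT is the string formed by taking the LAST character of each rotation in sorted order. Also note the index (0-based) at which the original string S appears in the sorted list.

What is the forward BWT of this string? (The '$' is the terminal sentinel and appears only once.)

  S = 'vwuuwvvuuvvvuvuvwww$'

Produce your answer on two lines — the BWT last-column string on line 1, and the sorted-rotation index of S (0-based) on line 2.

All 20 rotations (rotation i = S[i:]+S[:i]):
  rot[0] = vwuuwvvuuvvvuvuvwww$
  rot[1] = wuuwvvuuvvvuvuvwww$v
  rot[2] = uuwvvuuvvvuvuvwww$vw
  rot[3] = uwvvuuvvvuvuvwww$vwu
  rot[4] = wvvuuvvvuvuvwww$vwuu
  rot[5] = vvuuvvvuvuvwww$vwuuw
  rot[6] = vuuvvvuvuvwww$vwuuwv
  rot[7] = uuvvvuvuvwww$vwuuwvv
  rot[8] = uvvvuvuvwww$vwuuwvvu
  rot[9] = vvvuvuvwww$vwuuwvvuu
  rot[10] = vvuvuvwww$vwuuwvvuuv
  rot[11] = vuvuvwww$vwuuwvvuuvv
  rot[12] = uvuvwww$vwuuwvvuuvvv
  rot[13] = vuvwww$vwuuwvvuuvvvu
  rot[14] = uvwww$vwuuwvvuuvvvuv
  rot[15] = vwww$vwuuwvvuuvvvuvu
  rot[16] = www$vwuuwvvuuvvvuvuv
  rot[17] = ww$vwuuwvvuuvvvuvuvw
  rot[18] = w$vwuuwvvuuvvvuvuvww
  rot[19] = $vwuuwvvuuvvvuvuvwww
Sorted (with $ < everything):
  sorted[0] = $vwuuwvvuuvvvuvuvwww  (last char: 'w')
  sorted[1] = uuvvvuvuvwww$vwuuwvv  (last char: 'v')
  sorted[2] = uuwvvuuvvvuvuvwww$vw  (last char: 'w')
  sorted[3] = uvuvwww$vwuuwvvuuvvv  (last char: 'v')
  sorted[4] = uvvvuvuvwww$vwuuwvvu  (last char: 'u')
  sorted[5] = uvwww$vwuuwvvuuvvvuv  (last char: 'v')
  sorted[6] = uwvvuuvvvuvuvwww$vwu  (last char: 'u')
  sorted[7] = vuuvvvuvuvwww$vwuuwv  (last char: 'v')
  sorted[8] = vuvuvwww$vwuuwvvuuvv  (last char: 'v')
  sorted[9] = vuvwww$vwuuwvvuuvvvu  (last char: 'u')
  sorted[10] = vvuuvvvuvuvwww$vwuuw  (last char: 'w')
  sorted[11] = vvuvuvwww$vwuuwvvuuv  (last char: 'v')
  sorted[12] = vvvuvuvwww$vwuuwvvuu  (last char: 'u')
  sorted[13] = vwuuwvvuuvvvuvuvwww$  (last char: '$')
  sorted[14] = vwww$vwuuwvvuuvvvuvu  (last char: 'u')
  sorted[15] = w$vwuuwvvuuvvvuvuvww  (last char: 'w')
  sorted[16] = wuuwvvuuvvvuvuvwww$v  (last char: 'v')
  sorted[17] = wvvuuvvvuvuvwww$vwuu  (last char: 'u')
  sorted[18] = ww$vwuuwvvuuvvvuvuvw  (last char: 'w')
  sorted[19] = www$vwuuwvvuuvvvuvuv  (last char: 'v')
Last column: wvwvuvuvvuwvu$uwvuwv
Original string S is at sorted index 13

Answer: wvwvuvuvvuwvu$uwvuwv
13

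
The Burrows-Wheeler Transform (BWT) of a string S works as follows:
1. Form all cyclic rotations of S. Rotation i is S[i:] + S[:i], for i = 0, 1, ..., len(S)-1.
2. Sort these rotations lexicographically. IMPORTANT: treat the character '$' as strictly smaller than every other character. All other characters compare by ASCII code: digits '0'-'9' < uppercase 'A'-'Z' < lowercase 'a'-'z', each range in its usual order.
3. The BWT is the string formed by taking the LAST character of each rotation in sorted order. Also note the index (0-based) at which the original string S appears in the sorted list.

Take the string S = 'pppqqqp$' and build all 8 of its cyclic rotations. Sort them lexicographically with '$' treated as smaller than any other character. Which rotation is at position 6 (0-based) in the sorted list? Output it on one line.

Answer: qqp$pppq

Derivation:
All 8 rotations (rotation i = S[i:]+S[:i]):
  rot[0] = pppqqqp$
  rot[1] = ppqqqp$p
  rot[2] = pqqqp$pp
  rot[3] = qqqp$ppp
  rot[4] = qqp$pppq
  rot[5] = qp$pppqq
  rot[6] = p$pppqqq
  rot[7] = $pppqqqp
Sorted (with $ < everything):
  sorted[0] = $pppqqqp
  sorted[1] = p$pppqqq
  sorted[2] = pppqqqp$
  sorted[3] = ppqqqp$p
  sorted[4] = pqqqp$pp
  sorted[5] = qp$pppqq
  sorted[6] = qqp$pppq
  sorted[7] = qqqp$ppp
sorted[6] = qqp$pppq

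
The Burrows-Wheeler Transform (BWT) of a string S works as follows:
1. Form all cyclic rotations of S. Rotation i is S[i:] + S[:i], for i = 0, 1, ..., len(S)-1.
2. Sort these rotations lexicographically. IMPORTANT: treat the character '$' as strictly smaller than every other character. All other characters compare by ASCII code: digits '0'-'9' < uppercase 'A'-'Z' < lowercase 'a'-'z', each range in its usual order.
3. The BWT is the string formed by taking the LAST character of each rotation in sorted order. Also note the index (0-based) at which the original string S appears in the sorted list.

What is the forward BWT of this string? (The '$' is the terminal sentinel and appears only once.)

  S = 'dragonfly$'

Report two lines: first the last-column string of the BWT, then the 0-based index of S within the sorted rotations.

Answer: yr$nafogdl
2

Derivation:
All 10 rotations (rotation i = S[i:]+S[:i]):
  rot[0] = dragonfly$
  rot[1] = ragonfly$d
  rot[2] = agonfly$dr
  rot[3] = gonfly$dra
  rot[4] = onfly$drag
  rot[5] = nfly$drago
  rot[6] = fly$dragon
  rot[7] = ly$dragonf
  rot[8] = y$dragonfl
  rot[9] = $dragonfly
Sorted (with $ < everything):
  sorted[0] = $dragonfly  (last char: 'y')
  sorted[1] = agonfly$dr  (last char: 'r')
  sorted[2] = dragonfly$  (last char: '$')
  sorted[3] = fly$dragon  (last char: 'n')
  sorted[4] = gonfly$dra  (last char: 'a')
  sorted[5] = ly$dragonf  (last char: 'f')
  sorted[6] = nfly$drago  (last char: 'o')
  sorted[7] = onfly$drag  (last char: 'g')
  sorted[8] = ragonfly$d  (last char: 'd')
  sorted[9] = y$dragonfl  (last char: 'l')
Last column: yr$nafogdl
Original string S is at sorted index 2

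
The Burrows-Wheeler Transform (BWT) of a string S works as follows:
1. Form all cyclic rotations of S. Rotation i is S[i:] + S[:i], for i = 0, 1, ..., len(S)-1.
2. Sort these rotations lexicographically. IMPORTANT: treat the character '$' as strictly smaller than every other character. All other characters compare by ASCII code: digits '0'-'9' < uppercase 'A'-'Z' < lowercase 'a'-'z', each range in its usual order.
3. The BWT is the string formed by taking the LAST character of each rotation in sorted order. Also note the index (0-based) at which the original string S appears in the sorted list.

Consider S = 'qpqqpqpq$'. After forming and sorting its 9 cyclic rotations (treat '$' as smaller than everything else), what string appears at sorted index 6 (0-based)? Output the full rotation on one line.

Answer: qpqpq$qpq

Derivation:
All 9 rotations (rotation i = S[i:]+S[:i]):
  rot[0] = qpqqpqpq$
  rot[1] = pqqpqpq$q
  rot[2] = qqpqpq$qp
  rot[3] = qpqpq$qpq
  rot[4] = pqpq$qpqq
  rot[5] = qpq$qpqqp
  rot[6] = pq$qpqqpq
  rot[7] = q$qpqqpqp
  rot[8] = $qpqqpqpq
Sorted (with $ < everything):
  sorted[0] = $qpqqpqpq
  sorted[1] = pq$qpqqpq
  sorted[2] = pqpq$qpqq
  sorted[3] = pqqpqpq$q
  sorted[4] = q$qpqqpqp
  sorted[5] = qpq$qpqqp
  sorted[6] = qpqpq$qpq
  sorted[7] = qpqqpqpq$
  sorted[8] = qqpqpq$qp
sorted[6] = qpqpq$qpq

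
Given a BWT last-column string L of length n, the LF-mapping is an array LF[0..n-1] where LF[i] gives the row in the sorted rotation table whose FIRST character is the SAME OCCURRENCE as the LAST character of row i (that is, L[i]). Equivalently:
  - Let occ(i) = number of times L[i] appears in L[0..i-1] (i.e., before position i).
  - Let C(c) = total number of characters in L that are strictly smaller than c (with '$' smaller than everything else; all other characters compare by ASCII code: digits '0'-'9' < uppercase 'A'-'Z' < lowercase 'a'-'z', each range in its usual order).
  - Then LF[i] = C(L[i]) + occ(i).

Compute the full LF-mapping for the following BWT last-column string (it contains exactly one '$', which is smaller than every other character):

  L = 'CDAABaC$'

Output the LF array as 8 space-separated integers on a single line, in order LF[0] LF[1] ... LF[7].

Answer: 4 6 1 2 3 7 5 0

Derivation:
Char counts: '$':1, 'A':2, 'B':1, 'C':2, 'D':1, 'a':1
C (first-col start): C('$')=0, C('A')=1, C('B')=3, C('C')=4, C('D')=6, C('a')=7
L[0]='C': occ=0, LF[0]=C('C')+0=4+0=4
L[1]='D': occ=0, LF[1]=C('D')+0=6+0=6
L[2]='A': occ=0, LF[2]=C('A')+0=1+0=1
L[3]='A': occ=1, LF[3]=C('A')+1=1+1=2
L[4]='B': occ=0, LF[4]=C('B')+0=3+0=3
L[5]='a': occ=0, LF[5]=C('a')+0=7+0=7
L[6]='C': occ=1, LF[6]=C('C')+1=4+1=5
L[7]='$': occ=0, LF[7]=C('$')+0=0+0=0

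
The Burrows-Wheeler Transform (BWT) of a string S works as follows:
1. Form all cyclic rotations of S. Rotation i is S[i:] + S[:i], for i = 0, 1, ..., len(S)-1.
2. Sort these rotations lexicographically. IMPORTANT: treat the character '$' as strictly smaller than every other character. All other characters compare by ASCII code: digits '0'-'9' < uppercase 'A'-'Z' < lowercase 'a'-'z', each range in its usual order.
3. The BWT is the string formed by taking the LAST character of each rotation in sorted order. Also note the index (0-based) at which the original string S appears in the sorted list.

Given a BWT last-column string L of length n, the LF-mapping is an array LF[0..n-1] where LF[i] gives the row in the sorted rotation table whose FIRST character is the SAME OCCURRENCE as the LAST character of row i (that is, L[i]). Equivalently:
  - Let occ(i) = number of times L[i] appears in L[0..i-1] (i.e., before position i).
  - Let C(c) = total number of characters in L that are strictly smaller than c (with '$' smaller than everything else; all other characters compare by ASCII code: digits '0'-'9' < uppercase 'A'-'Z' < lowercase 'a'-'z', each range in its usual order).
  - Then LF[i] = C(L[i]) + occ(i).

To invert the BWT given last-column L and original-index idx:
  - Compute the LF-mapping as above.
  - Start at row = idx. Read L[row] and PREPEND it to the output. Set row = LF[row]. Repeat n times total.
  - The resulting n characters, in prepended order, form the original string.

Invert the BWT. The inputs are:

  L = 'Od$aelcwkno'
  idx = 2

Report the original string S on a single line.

LF mapping: 1 4 0 2 5 7 3 10 6 8 9
Walk LF starting at row 2, prepending L[row]:
  step 1: row=2, L[2]='$', prepend. Next row=LF[2]=0
  step 2: row=0, L[0]='O', prepend. Next row=LF[0]=1
  step 3: row=1, L[1]='d', prepend. Next row=LF[1]=4
  step 4: row=4, L[4]='e', prepend. Next row=LF[4]=5
  step 5: row=5, L[5]='l', prepend. Next row=LF[5]=7
  step 6: row=7, L[7]='w', prepend. Next row=LF[7]=10
  step 7: row=10, L[10]='o', prepend. Next row=LF[10]=9
  step 8: row=9, L[9]='n', prepend. Next row=LF[9]=8
  step 9: row=8, L[8]='k', prepend. Next row=LF[8]=6
  step 10: row=6, L[6]='c', prepend. Next row=LF[6]=3
  step 11: row=3, L[3]='a', prepend. Next row=LF[3]=2
Reversed output: acknowledO$

Answer: acknowledO$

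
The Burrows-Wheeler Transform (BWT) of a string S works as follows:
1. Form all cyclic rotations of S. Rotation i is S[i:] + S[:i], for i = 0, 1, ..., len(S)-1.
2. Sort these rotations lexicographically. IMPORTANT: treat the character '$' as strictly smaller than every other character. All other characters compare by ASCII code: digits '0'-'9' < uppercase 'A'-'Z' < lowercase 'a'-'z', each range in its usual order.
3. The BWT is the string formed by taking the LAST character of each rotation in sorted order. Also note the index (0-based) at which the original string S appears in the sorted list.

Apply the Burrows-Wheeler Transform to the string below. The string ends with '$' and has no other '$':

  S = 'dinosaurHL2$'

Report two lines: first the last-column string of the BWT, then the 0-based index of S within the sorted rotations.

Answer: 2LrHs$dinuoa
5

Derivation:
All 12 rotations (rotation i = S[i:]+S[:i]):
  rot[0] = dinosaurHL2$
  rot[1] = inosaurHL2$d
  rot[2] = nosaurHL2$di
  rot[3] = osaurHL2$din
  rot[4] = saurHL2$dino
  rot[5] = aurHL2$dinos
  rot[6] = urHL2$dinosa
  rot[7] = rHL2$dinosau
  rot[8] = HL2$dinosaur
  rot[9] = L2$dinosaurH
  rot[10] = 2$dinosaurHL
  rot[11] = $dinosaurHL2
Sorted (with $ < everything):
  sorted[0] = $dinosaurHL2  (last char: '2')
  sorted[1] = 2$dinosaurHL  (last char: 'L')
  sorted[2] = HL2$dinosaur  (last char: 'r')
  sorted[3] = L2$dinosaurH  (last char: 'H')
  sorted[4] = aurHL2$dinos  (last char: 's')
  sorted[5] = dinosaurHL2$  (last char: '$')
  sorted[6] = inosaurHL2$d  (last char: 'd')
  sorted[7] = nosaurHL2$di  (last char: 'i')
  sorted[8] = osaurHL2$din  (last char: 'n')
  sorted[9] = rHL2$dinosau  (last char: 'u')
  sorted[10] = saurHL2$dino  (last char: 'o')
  sorted[11] = urHL2$dinosa  (last char: 'a')
Last column: 2LrHs$dinuoa
Original string S is at sorted index 5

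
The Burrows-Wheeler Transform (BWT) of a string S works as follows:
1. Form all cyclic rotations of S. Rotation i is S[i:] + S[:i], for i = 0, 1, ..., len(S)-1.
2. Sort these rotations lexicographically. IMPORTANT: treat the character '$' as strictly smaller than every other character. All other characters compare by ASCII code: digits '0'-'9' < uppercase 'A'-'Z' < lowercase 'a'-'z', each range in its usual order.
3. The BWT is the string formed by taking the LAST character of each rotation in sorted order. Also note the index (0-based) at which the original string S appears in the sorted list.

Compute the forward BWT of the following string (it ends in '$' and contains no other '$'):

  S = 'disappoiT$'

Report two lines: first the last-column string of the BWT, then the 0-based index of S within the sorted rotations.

All 10 rotations (rotation i = S[i:]+S[:i]):
  rot[0] = disappoiT$
  rot[1] = isappoiT$d
  rot[2] = sappoiT$di
  rot[3] = appoiT$dis
  rot[4] = ppoiT$disa
  rot[5] = poiT$disap
  rot[6] = oiT$disapp
  rot[7] = iT$disappo
  rot[8] = T$disappoi
  rot[9] = $disappoiT
Sorted (with $ < everything):
  sorted[0] = $disappoiT  (last char: 'T')
  sorted[1] = T$disappoi  (last char: 'i')
  sorted[2] = appoiT$dis  (last char: 's')
  sorted[3] = disappoiT$  (last char: '$')
  sorted[4] = iT$disappo  (last char: 'o')
  sorted[5] = isappoiT$d  (last char: 'd')
  sorted[6] = oiT$disapp  (last char: 'p')
  sorted[7] = poiT$disap  (last char: 'p')
  sorted[8] = ppoiT$disa  (last char: 'a')
  sorted[9] = sappoiT$di  (last char: 'i')
Last column: Tis$odppai
Original string S is at sorted index 3

Answer: Tis$odppai
3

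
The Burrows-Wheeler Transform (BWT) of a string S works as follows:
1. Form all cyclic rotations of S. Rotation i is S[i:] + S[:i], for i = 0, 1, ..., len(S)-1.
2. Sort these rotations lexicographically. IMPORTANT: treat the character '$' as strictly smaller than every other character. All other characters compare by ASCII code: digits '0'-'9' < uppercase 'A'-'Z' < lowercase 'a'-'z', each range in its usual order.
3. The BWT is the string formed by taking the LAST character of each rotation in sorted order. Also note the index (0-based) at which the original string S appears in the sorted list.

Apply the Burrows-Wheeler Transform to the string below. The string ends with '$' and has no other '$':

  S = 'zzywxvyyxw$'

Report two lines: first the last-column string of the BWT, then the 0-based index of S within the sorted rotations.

All 11 rotations (rotation i = S[i:]+S[:i]):
  rot[0] = zzywxvyyxw$
  rot[1] = zywxvyyxw$z
  rot[2] = ywxvyyxw$zz
  rot[3] = wxvyyxw$zzy
  rot[4] = xvyyxw$zzyw
  rot[5] = vyyxw$zzywx
  rot[6] = yyxw$zzywxv
  rot[7] = yxw$zzywxvy
  rot[8] = xw$zzywxvyy
  rot[9] = w$zzywxvyyx
  rot[10] = $zzywxvyyxw
Sorted (with $ < everything):
  sorted[0] = $zzywxvyyxw  (last char: 'w')
  sorted[1] = vyyxw$zzywx  (last char: 'x')
  sorted[2] = w$zzywxvyyx  (last char: 'x')
  sorted[3] = wxvyyxw$zzy  (last char: 'y')
  sorted[4] = xvyyxw$zzyw  (last char: 'w')
  sorted[5] = xw$zzywxvyy  (last char: 'y')
  sorted[6] = ywxvyyxw$zz  (last char: 'z')
  sorted[7] = yxw$zzywxvy  (last char: 'y')
  sorted[8] = yyxw$zzywxv  (last char: 'v')
  sorted[9] = zywxvyyxw$z  (last char: 'z')
  sorted[10] = zzywxvyyxw$  (last char: '$')
Last column: wxxywyzyvz$
Original string S is at sorted index 10

Answer: wxxywyzyvz$
10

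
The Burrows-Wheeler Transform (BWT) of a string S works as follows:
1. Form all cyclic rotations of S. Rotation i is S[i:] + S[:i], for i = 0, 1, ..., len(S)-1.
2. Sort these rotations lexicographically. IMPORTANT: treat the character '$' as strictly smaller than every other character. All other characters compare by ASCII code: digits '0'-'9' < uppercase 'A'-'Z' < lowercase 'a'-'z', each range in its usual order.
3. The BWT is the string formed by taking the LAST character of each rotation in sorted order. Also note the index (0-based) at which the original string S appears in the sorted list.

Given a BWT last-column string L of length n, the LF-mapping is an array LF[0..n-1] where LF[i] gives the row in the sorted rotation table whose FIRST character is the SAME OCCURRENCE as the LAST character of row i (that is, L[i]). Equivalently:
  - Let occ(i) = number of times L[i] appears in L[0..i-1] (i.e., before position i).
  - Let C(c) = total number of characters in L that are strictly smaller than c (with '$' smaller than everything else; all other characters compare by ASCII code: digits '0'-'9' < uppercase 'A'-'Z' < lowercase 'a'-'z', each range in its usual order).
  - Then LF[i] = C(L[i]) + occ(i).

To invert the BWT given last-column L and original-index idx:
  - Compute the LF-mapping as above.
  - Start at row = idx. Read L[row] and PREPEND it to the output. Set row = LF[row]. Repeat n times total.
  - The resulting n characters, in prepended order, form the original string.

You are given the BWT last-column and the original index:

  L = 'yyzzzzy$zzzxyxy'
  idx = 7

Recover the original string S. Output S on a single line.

LF mapping: 3 4 8 9 10 11 5 0 12 13 14 1 6 2 7
Walk LF starting at row 7, prepending L[row]:
  step 1: row=7, L[7]='$', prepend. Next row=LF[7]=0
  step 2: row=0, L[0]='y', prepend. Next row=LF[0]=3
  step 3: row=3, L[3]='z', prepend. Next row=LF[3]=9
  step 4: row=9, L[9]='z', prepend. Next row=LF[9]=13
  step 5: row=13, L[13]='x', prepend. Next row=LF[13]=2
  step 6: row=2, L[2]='z', prepend. Next row=LF[2]=8
  step 7: row=8, L[8]='z', prepend. Next row=LF[8]=12
  step 8: row=12, L[12]='y', prepend. Next row=LF[12]=6
  step 9: row=6, L[6]='y', prepend. Next row=LF[6]=5
  step 10: row=5, L[5]='z', prepend. Next row=LF[5]=11
  step 11: row=11, L[11]='x', prepend. Next row=LF[11]=1
  step 12: row=1, L[1]='y', prepend. Next row=LF[1]=4
  step 13: row=4, L[4]='z', prepend. Next row=LF[4]=10
  step 14: row=10, L[10]='z', prepend. Next row=LF[10]=14
  step 15: row=14, L[14]='y', prepend. Next row=LF[14]=7
Reversed output: yzzyxzyyzzxzzy$

Answer: yzzyxzyyzzxzzy$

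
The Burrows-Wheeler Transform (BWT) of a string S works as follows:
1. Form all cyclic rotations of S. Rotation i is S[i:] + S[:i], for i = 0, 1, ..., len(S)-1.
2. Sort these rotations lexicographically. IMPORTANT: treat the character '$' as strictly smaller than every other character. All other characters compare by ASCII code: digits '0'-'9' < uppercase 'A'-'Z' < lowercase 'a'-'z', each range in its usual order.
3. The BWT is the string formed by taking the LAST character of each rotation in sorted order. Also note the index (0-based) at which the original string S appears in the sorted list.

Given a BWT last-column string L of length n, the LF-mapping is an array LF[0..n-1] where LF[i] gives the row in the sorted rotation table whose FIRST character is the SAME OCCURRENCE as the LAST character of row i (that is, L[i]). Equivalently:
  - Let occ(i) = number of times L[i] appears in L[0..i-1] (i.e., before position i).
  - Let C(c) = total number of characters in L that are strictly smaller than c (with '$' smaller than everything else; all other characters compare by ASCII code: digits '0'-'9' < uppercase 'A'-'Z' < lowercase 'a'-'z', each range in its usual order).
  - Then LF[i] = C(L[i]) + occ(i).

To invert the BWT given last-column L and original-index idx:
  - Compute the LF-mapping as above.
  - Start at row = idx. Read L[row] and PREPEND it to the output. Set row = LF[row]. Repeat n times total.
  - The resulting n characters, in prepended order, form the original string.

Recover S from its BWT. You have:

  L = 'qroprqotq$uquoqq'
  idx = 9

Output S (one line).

LF mapping: 5 11 1 4 12 6 2 13 7 0 14 8 15 3 9 10
Walk LF starting at row 9, prepending L[row]:
  step 1: row=9, L[9]='$', prepend. Next row=LF[9]=0
  step 2: row=0, L[0]='q', prepend. Next row=LF[0]=5
  step 3: row=5, L[5]='q', prepend. Next row=LF[5]=6
  step 4: row=6, L[6]='o', prepend. Next row=LF[6]=2
  step 5: row=2, L[2]='o', prepend. Next row=LF[2]=1
  step 6: row=1, L[1]='r', prepend. Next row=LF[1]=11
  step 7: row=11, L[11]='q', prepend. Next row=LF[11]=8
  step 8: row=8, L[8]='q', prepend. Next row=LF[8]=7
  step 9: row=7, L[7]='t', prepend. Next row=LF[7]=13
  step 10: row=13, L[13]='o', prepend. Next row=LF[13]=3
  step 11: row=3, L[3]='p', prepend. Next row=LF[3]=4
  step 12: row=4, L[4]='r', prepend. Next row=LF[4]=12
  step 13: row=12, L[12]='u', prepend. Next row=LF[12]=15
  step 14: row=15, L[15]='q', prepend. Next row=LF[15]=10
  step 15: row=10, L[10]='u', prepend. Next row=LF[10]=14
  step 16: row=14, L[14]='q', prepend. Next row=LF[14]=9
Reversed output: ququrpotqqrooqq$

Answer: ququrpotqqrooqq$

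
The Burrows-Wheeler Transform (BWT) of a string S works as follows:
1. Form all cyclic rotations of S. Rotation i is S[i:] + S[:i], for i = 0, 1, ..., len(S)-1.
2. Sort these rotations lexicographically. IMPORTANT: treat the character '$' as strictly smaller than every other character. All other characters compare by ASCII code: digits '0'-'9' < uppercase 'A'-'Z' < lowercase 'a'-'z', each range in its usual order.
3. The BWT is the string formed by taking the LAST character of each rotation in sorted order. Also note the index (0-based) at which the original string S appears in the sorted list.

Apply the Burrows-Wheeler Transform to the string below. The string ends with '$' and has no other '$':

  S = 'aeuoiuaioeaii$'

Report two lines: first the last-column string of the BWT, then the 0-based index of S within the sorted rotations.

Answer: i$euoaiaaoiuie
1

Derivation:
All 14 rotations (rotation i = S[i:]+S[:i]):
  rot[0] = aeuoiuaioeaii$
  rot[1] = euoiuaioeaii$a
  rot[2] = uoiuaioeaii$ae
  rot[3] = oiuaioeaii$aeu
  rot[4] = iuaioeaii$aeuo
  rot[5] = uaioeaii$aeuoi
  rot[6] = aioeaii$aeuoiu
  rot[7] = ioeaii$aeuoiua
  rot[8] = oeaii$aeuoiuai
  rot[9] = eaii$aeuoiuaio
  rot[10] = aii$aeuoiuaioe
  rot[11] = ii$aeuoiuaioea
  rot[12] = i$aeuoiuaioeai
  rot[13] = $aeuoiuaioeaii
Sorted (with $ < everything):
  sorted[0] = $aeuoiuaioeaii  (last char: 'i')
  sorted[1] = aeuoiuaioeaii$  (last char: '$')
  sorted[2] = aii$aeuoiuaioe  (last char: 'e')
  sorted[3] = aioeaii$aeuoiu  (last char: 'u')
  sorted[4] = eaii$aeuoiuaio  (last char: 'o')
  sorted[5] = euoiuaioeaii$a  (last char: 'a')
  sorted[6] = i$aeuoiuaioeai  (last char: 'i')
  sorted[7] = ii$aeuoiuaioea  (last char: 'a')
  sorted[8] = ioeaii$aeuoiua  (last char: 'a')
  sorted[9] = iuaioeaii$aeuo  (last char: 'o')
  sorted[10] = oeaii$aeuoiuai  (last char: 'i')
  sorted[11] = oiuaioeaii$aeu  (last char: 'u')
  sorted[12] = uaioeaii$aeuoi  (last char: 'i')
  sorted[13] = uoiuaioeaii$ae  (last char: 'e')
Last column: i$euoaiaaoiuie
Original string S is at sorted index 1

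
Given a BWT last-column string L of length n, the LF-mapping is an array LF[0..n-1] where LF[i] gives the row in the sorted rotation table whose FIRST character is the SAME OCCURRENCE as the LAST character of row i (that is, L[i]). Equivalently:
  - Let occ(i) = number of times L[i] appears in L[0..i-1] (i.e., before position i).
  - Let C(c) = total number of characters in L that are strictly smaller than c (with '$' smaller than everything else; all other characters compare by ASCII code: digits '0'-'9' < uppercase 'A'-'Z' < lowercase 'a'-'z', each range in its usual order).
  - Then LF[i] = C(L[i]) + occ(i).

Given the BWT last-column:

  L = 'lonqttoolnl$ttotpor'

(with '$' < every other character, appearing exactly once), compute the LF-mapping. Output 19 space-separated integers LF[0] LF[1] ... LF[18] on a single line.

Answer: 1 6 4 12 14 15 7 8 2 5 3 0 16 17 9 18 11 10 13

Derivation:
Char counts: '$':1, 'l':3, 'n':2, 'o':5, 'p':1, 'q':1, 'r':1, 't':5
C (first-col start): C('$')=0, C('l')=1, C('n')=4, C('o')=6, C('p')=11, C('q')=12, C('r')=13, C('t')=14
L[0]='l': occ=0, LF[0]=C('l')+0=1+0=1
L[1]='o': occ=0, LF[1]=C('o')+0=6+0=6
L[2]='n': occ=0, LF[2]=C('n')+0=4+0=4
L[3]='q': occ=0, LF[3]=C('q')+0=12+0=12
L[4]='t': occ=0, LF[4]=C('t')+0=14+0=14
L[5]='t': occ=1, LF[5]=C('t')+1=14+1=15
L[6]='o': occ=1, LF[6]=C('o')+1=6+1=7
L[7]='o': occ=2, LF[7]=C('o')+2=6+2=8
L[8]='l': occ=1, LF[8]=C('l')+1=1+1=2
L[9]='n': occ=1, LF[9]=C('n')+1=4+1=5
L[10]='l': occ=2, LF[10]=C('l')+2=1+2=3
L[11]='$': occ=0, LF[11]=C('$')+0=0+0=0
L[12]='t': occ=2, LF[12]=C('t')+2=14+2=16
L[13]='t': occ=3, LF[13]=C('t')+3=14+3=17
L[14]='o': occ=3, LF[14]=C('o')+3=6+3=9
L[15]='t': occ=4, LF[15]=C('t')+4=14+4=18
L[16]='p': occ=0, LF[16]=C('p')+0=11+0=11
L[17]='o': occ=4, LF[17]=C('o')+4=6+4=10
L[18]='r': occ=0, LF[18]=C('r')+0=13+0=13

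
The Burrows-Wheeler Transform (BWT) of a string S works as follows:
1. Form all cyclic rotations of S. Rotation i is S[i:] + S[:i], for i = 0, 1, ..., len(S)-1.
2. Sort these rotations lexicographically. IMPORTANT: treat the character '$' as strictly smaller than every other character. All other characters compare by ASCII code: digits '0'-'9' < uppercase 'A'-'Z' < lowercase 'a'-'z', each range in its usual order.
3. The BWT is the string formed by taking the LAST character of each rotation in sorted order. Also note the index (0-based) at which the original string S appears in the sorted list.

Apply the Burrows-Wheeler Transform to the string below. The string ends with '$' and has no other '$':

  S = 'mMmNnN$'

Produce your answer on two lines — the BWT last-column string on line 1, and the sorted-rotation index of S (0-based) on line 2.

All 7 rotations (rotation i = S[i:]+S[:i]):
  rot[0] = mMmNnN$
  rot[1] = MmNnN$m
  rot[2] = mNnN$mM
  rot[3] = NnN$mMm
  rot[4] = nN$mMmN
  rot[5] = N$mMmNn
  rot[6] = $mMmNnN
Sorted (with $ < everything):
  sorted[0] = $mMmNnN  (last char: 'N')
  sorted[1] = MmNnN$m  (last char: 'm')
  sorted[2] = N$mMmNn  (last char: 'n')
  sorted[3] = NnN$mMm  (last char: 'm')
  sorted[4] = mMmNnN$  (last char: '$')
  sorted[5] = mNnN$mM  (last char: 'M')
  sorted[6] = nN$mMmN  (last char: 'N')
Last column: Nmnm$MN
Original string S is at sorted index 4

Answer: Nmnm$MN
4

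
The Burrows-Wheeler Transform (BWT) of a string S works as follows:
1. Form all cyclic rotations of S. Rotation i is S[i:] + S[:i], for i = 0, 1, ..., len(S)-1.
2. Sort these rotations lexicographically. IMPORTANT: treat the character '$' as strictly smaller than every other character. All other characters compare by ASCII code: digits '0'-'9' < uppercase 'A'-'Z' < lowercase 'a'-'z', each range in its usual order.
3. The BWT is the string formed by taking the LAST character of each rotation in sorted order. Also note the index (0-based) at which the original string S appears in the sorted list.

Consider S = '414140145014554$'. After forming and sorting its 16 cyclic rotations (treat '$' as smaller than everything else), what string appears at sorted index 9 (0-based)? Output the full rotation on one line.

Answer: 4140145014554$41

Derivation:
All 16 rotations (rotation i = S[i:]+S[:i]):
  rot[0] = 414140145014554$
  rot[1] = 14140145014554$4
  rot[2] = 4140145014554$41
  rot[3] = 140145014554$414
  rot[4] = 40145014554$4141
  rot[5] = 0145014554$41414
  rot[6] = 145014554$414140
  rot[7] = 45014554$4141401
  rot[8] = 5014554$41414014
  rot[9] = 014554$414140145
  rot[10] = 14554$4141401450
  rot[11] = 4554$41414014501
  rot[12] = 554$414140145014
  rot[13] = 54$4141401450145
  rot[14] = 4$41414014501455
  rot[15] = $414140145014554
Sorted (with $ < everything):
  sorted[0] = $414140145014554
  sorted[1] = 0145014554$41414
  sorted[2] = 014554$414140145
  sorted[3] = 140145014554$414
  sorted[4] = 14140145014554$4
  sorted[5] = 145014554$414140
  sorted[6] = 14554$4141401450
  sorted[7] = 4$41414014501455
  sorted[8] = 40145014554$4141
  sorted[9] = 4140145014554$41
  sorted[10] = 414140145014554$
  sorted[11] = 45014554$4141401
  sorted[12] = 4554$41414014501
  sorted[13] = 5014554$41414014
  sorted[14] = 54$4141401450145
  sorted[15] = 554$414140145014
sorted[9] = 4140145014554$41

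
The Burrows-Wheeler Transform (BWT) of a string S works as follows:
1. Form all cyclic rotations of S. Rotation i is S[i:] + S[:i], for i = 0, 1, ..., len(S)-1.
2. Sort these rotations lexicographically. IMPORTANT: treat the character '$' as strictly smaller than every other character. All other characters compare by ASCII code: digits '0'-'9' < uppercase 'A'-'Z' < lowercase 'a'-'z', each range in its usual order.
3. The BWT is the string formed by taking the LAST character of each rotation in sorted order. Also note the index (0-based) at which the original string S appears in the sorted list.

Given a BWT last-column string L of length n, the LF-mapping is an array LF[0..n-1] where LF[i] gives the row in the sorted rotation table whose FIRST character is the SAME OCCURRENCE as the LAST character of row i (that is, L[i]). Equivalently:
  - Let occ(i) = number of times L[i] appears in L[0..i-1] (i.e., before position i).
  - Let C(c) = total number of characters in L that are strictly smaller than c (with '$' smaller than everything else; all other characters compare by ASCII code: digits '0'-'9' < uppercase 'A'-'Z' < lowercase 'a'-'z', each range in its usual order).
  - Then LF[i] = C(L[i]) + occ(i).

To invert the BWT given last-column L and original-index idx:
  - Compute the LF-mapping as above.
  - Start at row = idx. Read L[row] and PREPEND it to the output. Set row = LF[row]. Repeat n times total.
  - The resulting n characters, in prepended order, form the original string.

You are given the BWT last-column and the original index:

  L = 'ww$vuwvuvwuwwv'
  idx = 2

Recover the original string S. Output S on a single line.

LF mapping: 8 9 0 4 1 10 5 2 6 11 3 12 13 7
Walk LF starting at row 2, prepending L[row]:
  step 1: row=2, L[2]='$', prepend. Next row=LF[2]=0
  step 2: row=0, L[0]='w', prepend. Next row=LF[0]=8
  step 3: row=8, L[8]='v', prepend. Next row=LF[8]=6
  step 4: row=6, L[6]='v', prepend. Next row=LF[6]=5
  step 5: row=5, L[5]='w', prepend. Next row=LF[5]=10
  step 6: row=10, L[10]='u', prepend. Next row=LF[10]=3
  step 7: row=3, L[3]='v', prepend. Next row=LF[3]=4
  step 8: row=4, L[4]='u', prepend. Next row=LF[4]=1
  step 9: row=1, L[1]='w', prepend. Next row=LF[1]=9
  step 10: row=9, L[9]='w', prepend. Next row=LF[9]=11
  step 11: row=11, L[11]='w', prepend. Next row=LF[11]=12
  step 12: row=12, L[12]='w', prepend. Next row=LF[12]=13
  step 13: row=13, L[13]='v', prepend. Next row=LF[13]=7
  step 14: row=7, L[7]='u', prepend. Next row=LF[7]=2
Reversed output: uvwwwwuvuwvvw$

Answer: uvwwwwuvuwvvw$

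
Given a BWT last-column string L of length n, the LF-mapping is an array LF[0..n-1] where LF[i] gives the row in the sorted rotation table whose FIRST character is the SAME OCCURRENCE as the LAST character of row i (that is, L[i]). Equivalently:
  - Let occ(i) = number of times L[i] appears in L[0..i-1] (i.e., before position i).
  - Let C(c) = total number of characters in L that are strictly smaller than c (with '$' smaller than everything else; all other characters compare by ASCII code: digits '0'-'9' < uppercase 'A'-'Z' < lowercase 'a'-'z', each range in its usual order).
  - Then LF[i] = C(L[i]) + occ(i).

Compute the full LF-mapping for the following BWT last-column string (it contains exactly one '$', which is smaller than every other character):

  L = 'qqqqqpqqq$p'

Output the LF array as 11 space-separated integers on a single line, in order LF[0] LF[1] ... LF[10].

Answer: 3 4 5 6 7 1 8 9 10 0 2

Derivation:
Char counts: '$':1, 'p':2, 'q':8
C (first-col start): C('$')=0, C('p')=1, C('q')=3
L[0]='q': occ=0, LF[0]=C('q')+0=3+0=3
L[1]='q': occ=1, LF[1]=C('q')+1=3+1=4
L[2]='q': occ=2, LF[2]=C('q')+2=3+2=5
L[3]='q': occ=3, LF[3]=C('q')+3=3+3=6
L[4]='q': occ=4, LF[4]=C('q')+4=3+4=7
L[5]='p': occ=0, LF[5]=C('p')+0=1+0=1
L[6]='q': occ=5, LF[6]=C('q')+5=3+5=8
L[7]='q': occ=6, LF[7]=C('q')+6=3+6=9
L[8]='q': occ=7, LF[8]=C('q')+7=3+7=10
L[9]='$': occ=0, LF[9]=C('$')+0=0+0=0
L[10]='p': occ=1, LF[10]=C('p')+1=1+1=2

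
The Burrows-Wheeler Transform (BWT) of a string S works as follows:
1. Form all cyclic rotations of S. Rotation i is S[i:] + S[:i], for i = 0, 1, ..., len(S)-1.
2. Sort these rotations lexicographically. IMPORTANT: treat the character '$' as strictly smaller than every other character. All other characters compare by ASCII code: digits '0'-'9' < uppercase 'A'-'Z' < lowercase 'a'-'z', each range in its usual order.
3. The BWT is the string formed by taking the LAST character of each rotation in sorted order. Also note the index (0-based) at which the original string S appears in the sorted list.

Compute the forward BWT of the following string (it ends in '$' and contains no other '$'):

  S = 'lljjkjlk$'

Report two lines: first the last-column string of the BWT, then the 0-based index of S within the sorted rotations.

All 9 rotations (rotation i = S[i:]+S[:i]):
  rot[0] = lljjkjlk$
  rot[1] = ljjkjlk$l
  rot[2] = jjkjlk$ll
  rot[3] = jkjlk$llj
  rot[4] = kjlk$lljj
  rot[5] = jlk$lljjk
  rot[6] = lk$lljjkj
  rot[7] = k$lljjkjl
  rot[8] = $lljjkjlk
Sorted (with $ < everything):
  sorted[0] = $lljjkjlk  (last char: 'k')
  sorted[1] = jjkjlk$ll  (last char: 'l')
  sorted[2] = jkjlk$llj  (last char: 'j')
  sorted[3] = jlk$lljjk  (last char: 'k')
  sorted[4] = k$lljjkjl  (last char: 'l')
  sorted[5] = kjlk$lljj  (last char: 'j')
  sorted[6] = ljjkjlk$l  (last char: 'l')
  sorted[7] = lk$lljjkj  (last char: 'j')
  sorted[8] = lljjkjlk$  (last char: '$')
Last column: kljkljlj$
Original string S is at sorted index 8

Answer: kljkljlj$
8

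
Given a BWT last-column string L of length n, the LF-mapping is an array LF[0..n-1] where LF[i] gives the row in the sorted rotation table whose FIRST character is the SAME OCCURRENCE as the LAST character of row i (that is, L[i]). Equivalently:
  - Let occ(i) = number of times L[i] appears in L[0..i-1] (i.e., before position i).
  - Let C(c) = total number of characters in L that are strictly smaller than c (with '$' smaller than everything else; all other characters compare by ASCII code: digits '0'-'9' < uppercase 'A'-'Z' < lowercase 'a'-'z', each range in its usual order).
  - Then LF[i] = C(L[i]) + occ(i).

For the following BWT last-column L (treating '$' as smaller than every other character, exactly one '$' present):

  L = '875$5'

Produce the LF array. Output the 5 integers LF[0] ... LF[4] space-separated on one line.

Answer: 4 3 1 0 2

Derivation:
Char counts: '$':1, '5':2, '7':1, '8':1
C (first-col start): C('$')=0, C('5')=1, C('7')=3, C('8')=4
L[0]='8': occ=0, LF[0]=C('8')+0=4+0=4
L[1]='7': occ=0, LF[1]=C('7')+0=3+0=3
L[2]='5': occ=0, LF[2]=C('5')+0=1+0=1
L[3]='$': occ=0, LF[3]=C('$')+0=0+0=0
L[4]='5': occ=1, LF[4]=C('5')+1=1+1=2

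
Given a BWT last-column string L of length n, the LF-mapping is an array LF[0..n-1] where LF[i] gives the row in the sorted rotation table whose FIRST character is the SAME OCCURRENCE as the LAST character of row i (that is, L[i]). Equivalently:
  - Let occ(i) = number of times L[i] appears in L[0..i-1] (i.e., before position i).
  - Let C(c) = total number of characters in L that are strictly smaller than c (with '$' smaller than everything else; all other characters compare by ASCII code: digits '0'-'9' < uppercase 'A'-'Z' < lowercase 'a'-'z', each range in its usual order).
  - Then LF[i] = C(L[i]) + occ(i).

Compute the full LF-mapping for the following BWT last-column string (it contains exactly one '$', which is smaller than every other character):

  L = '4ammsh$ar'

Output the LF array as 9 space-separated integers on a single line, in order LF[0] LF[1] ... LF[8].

Answer: 1 2 5 6 8 4 0 3 7

Derivation:
Char counts: '$':1, '4':1, 'a':2, 'h':1, 'm':2, 'r':1, 's':1
C (first-col start): C('$')=0, C('4')=1, C('a')=2, C('h')=4, C('m')=5, C('r')=7, C('s')=8
L[0]='4': occ=0, LF[0]=C('4')+0=1+0=1
L[1]='a': occ=0, LF[1]=C('a')+0=2+0=2
L[2]='m': occ=0, LF[2]=C('m')+0=5+0=5
L[3]='m': occ=1, LF[3]=C('m')+1=5+1=6
L[4]='s': occ=0, LF[4]=C('s')+0=8+0=8
L[5]='h': occ=0, LF[5]=C('h')+0=4+0=4
L[6]='$': occ=0, LF[6]=C('$')+0=0+0=0
L[7]='a': occ=1, LF[7]=C('a')+1=2+1=3
L[8]='r': occ=0, LF[8]=C('r')+0=7+0=7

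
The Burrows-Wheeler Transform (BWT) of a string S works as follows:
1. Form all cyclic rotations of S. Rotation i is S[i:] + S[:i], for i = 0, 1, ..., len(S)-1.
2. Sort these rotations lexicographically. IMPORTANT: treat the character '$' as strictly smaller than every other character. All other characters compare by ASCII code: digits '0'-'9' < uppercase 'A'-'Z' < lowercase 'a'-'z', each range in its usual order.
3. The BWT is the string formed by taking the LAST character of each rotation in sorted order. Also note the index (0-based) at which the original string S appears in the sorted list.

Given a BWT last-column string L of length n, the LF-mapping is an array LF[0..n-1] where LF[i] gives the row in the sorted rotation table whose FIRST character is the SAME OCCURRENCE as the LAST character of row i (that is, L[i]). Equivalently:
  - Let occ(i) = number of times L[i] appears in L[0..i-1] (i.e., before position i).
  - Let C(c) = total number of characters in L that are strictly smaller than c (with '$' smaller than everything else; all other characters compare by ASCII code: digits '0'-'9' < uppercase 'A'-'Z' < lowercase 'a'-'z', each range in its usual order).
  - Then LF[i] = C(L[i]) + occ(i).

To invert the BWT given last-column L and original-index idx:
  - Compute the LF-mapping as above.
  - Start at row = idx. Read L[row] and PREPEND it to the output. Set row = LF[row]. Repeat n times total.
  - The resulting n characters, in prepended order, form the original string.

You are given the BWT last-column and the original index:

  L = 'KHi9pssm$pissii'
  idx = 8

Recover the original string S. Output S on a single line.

Answer: mississippiH9K$

Derivation:
LF mapping: 3 2 4 1 9 11 12 8 0 10 5 13 14 6 7
Walk LF starting at row 8, prepending L[row]:
  step 1: row=8, L[8]='$', prepend. Next row=LF[8]=0
  step 2: row=0, L[0]='K', prepend. Next row=LF[0]=3
  step 3: row=3, L[3]='9', prepend. Next row=LF[3]=1
  step 4: row=1, L[1]='H', prepend. Next row=LF[1]=2
  step 5: row=2, L[2]='i', prepend. Next row=LF[2]=4
  step 6: row=4, L[4]='p', prepend. Next row=LF[4]=9
  step 7: row=9, L[9]='p', prepend. Next row=LF[9]=10
  step 8: row=10, L[10]='i', prepend. Next row=LF[10]=5
  step 9: row=5, L[5]='s', prepend. Next row=LF[5]=11
  step 10: row=11, L[11]='s', prepend. Next row=LF[11]=13
  step 11: row=13, L[13]='i', prepend. Next row=LF[13]=6
  step 12: row=6, L[6]='s', prepend. Next row=LF[6]=12
  step 13: row=12, L[12]='s', prepend. Next row=LF[12]=14
  step 14: row=14, L[14]='i', prepend. Next row=LF[14]=7
  step 15: row=7, L[7]='m', prepend. Next row=LF[7]=8
Reversed output: mississippiH9K$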